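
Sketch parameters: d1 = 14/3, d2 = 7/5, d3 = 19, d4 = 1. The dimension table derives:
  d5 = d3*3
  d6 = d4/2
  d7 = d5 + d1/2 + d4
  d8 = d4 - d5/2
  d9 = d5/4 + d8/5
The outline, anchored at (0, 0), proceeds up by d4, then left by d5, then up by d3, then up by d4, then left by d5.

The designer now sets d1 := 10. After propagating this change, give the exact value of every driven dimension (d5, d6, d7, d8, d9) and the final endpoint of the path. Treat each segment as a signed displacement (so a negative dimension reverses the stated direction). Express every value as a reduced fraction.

d5 = 57
d6 = 1/2
d7 = 63
d8 = -55/2
d9 = 35/4
endpoint = (-114, 21)

Apply edit: d1 := 10
  d5 = d3*3 = 57
  d6 = d4/2 = 1/2
  d7 = d5 + d1/2 + d4 = 63
  d8 = d4 - d5/2 = -55/2
  d9 = d5/4 + d8/5 = 35/4
Walk from origin (0, 0):
  seg 1: up by d4 = 1 → (0, 1)
  seg 2: left by d5 = 57 → (-57, 1)
  seg 3: up by d3 = 19 → (-57, 20)
  seg 4: up by d4 = 1 → (-57, 21)
  seg 5: left by d5 = 57 → (-114, 21)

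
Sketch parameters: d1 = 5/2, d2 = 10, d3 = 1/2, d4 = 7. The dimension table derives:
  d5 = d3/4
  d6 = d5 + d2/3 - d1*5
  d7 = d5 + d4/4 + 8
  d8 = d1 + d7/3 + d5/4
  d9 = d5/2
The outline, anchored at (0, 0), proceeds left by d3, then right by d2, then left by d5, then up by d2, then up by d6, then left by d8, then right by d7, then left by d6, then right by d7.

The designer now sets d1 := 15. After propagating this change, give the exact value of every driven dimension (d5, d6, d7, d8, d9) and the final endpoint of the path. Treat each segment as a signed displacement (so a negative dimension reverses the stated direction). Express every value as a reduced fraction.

Apply edit: d1 := 15
  d5 = d3/4 = 1/8
  d6 = d5 + d2/3 - d1*5 = -1717/24
  d7 = d5 + d4/4 + 8 = 79/8
  d8 = d1 + d7/3 + d5/4 = 1759/96
  d9 = d5/2 = 1/16
Walk from origin (0, 0):
  seg 1: left by d3 = 1/2 → (-1/2, 0)
  seg 2: right by d2 = 10 → (19/2, 0)
  seg 3: left by d5 = 1/8 → (75/8, 0)
  seg 4: up by d2 = 10 → (75/8, 10)
  seg 5: up by d6 = -1717/24 → (75/8, -1477/24)
  seg 6: left by d8 = 1759/96 → (-859/96, -1477/24)
  seg 7: right by d7 = 79/8 → (89/96, -1477/24)
  seg 8: left by d6 = -1717/24 → (2319/32, -1477/24)
  seg 9: right by d7 = 79/8 → (2635/32, -1477/24)

d5 = 1/8
d6 = -1717/24
d7 = 79/8
d8 = 1759/96
d9 = 1/16
endpoint = (2635/32, -1477/24)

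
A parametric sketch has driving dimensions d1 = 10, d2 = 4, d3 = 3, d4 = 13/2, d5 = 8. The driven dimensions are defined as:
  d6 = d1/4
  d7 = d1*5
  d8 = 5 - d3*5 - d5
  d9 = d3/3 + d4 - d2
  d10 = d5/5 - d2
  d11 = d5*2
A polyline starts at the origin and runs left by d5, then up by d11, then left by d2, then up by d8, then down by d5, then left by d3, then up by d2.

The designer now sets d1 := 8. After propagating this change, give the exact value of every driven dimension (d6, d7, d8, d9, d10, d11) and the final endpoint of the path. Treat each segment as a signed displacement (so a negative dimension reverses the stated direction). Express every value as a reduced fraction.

Apply edit: d1 := 8
  d6 = d1/4 = 2
  d7 = d1*5 = 40
  d8 = 5 - d3*5 - d5 = -18
  d9 = d3/3 + d4 - d2 = 7/2
  d10 = d5/5 - d2 = -12/5
  d11 = d5*2 = 16
Walk from origin (0, 0):
  seg 1: left by d5 = 8 → (-8, 0)
  seg 2: up by d11 = 16 → (-8, 16)
  seg 3: left by d2 = 4 → (-12, 16)
  seg 4: up by d8 = -18 → (-12, -2)
  seg 5: down by d5 = 8 → (-12, -10)
  seg 6: left by d3 = 3 → (-15, -10)
  seg 7: up by d2 = 4 → (-15, -6)

d6 = 2
d7 = 40
d8 = -18
d9 = 7/2
d10 = -12/5
d11 = 16
endpoint = (-15, -6)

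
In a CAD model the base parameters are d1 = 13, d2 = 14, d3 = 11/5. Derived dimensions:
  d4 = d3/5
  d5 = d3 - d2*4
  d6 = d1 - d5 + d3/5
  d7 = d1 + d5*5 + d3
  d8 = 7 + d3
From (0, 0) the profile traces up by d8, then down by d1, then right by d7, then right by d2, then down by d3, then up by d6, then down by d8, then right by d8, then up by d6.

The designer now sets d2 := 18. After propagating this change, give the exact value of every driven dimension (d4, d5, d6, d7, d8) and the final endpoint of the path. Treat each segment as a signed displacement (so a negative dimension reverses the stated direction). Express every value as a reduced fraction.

d4 = 11/25
d5 = -349/5
d6 = 2081/25
d7 = -1669/5
d8 = 46/5
endpoint = (-1533/5, 3782/25)

Apply edit: d2 := 18
  d4 = d3/5 = 11/25
  d5 = d3 - d2*4 = -349/5
  d6 = d1 - d5 + d3/5 = 2081/25
  d7 = d1 + d5*5 + d3 = -1669/5
  d8 = 7 + d3 = 46/5
Walk from origin (0, 0):
  seg 1: up by d8 = 46/5 → (0, 46/5)
  seg 2: down by d1 = 13 → (0, -19/5)
  seg 3: right by d7 = -1669/5 → (-1669/5, -19/5)
  seg 4: right by d2 = 18 → (-1579/5, -19/5)
  seg 5: down by d3 = 11/5 → (-1579/5, -6)
  seg 6: up by d6 = 2081/25 → (-1579/5, 1931/25)
  seg 7: down by d8 = 46/5 → (-1579/5, 1701/25)
  seg 8: right by d8 = 46/5 → (-1533/5, 1701/25)
  seg 9: up by d6 = 2081/25 → (-1533/5, 3782/25)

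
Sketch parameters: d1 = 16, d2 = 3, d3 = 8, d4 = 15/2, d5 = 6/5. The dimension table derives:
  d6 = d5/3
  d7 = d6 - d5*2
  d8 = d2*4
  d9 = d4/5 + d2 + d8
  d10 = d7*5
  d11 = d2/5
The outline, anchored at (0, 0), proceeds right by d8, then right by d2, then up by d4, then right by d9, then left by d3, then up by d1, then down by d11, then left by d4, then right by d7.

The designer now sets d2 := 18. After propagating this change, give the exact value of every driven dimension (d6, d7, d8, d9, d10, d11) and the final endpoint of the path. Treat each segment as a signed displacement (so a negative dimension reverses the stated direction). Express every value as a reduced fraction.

Apply edit: d2 := 18
  d6 = d5/3 = 2/5
  d7 = d6 - d5*2 = -2
  d8 = d2*4 = 72
  d9 = d4/5 + d2 + d8 = 183/2
  d10 = d7*5 = -10
  d11 = d2/5 = 18/5
Walk from origin (0, 0):
  seg 1: right by d8 = 72 → (72, 0)
  seg 2: right by d2 = 18 → (90, 0)
  seg 3: up by d4 = 15/2 → (90, 15/2)
  seg 4: right by d9 = 183/2 → (363/2, 15/2)
  seg 5: left by d3 = 8 → (347/2, 15/2)
  seg 6: up by d1 = 16 → (347/2, 47/2)
  seg 7: down by d11 = 18/5 → (347/2, 199/10)
  seg 8: left by d4 = 15/2 → (166, 199/10)
  seg 9: right by d7 = -2 → (164, 199/10)

d6 = 2/5
d7 = -2
d8 = 72
d9 = 183/2
d10 = -10
d11 = 18/5
endpoint = (164, 199/10)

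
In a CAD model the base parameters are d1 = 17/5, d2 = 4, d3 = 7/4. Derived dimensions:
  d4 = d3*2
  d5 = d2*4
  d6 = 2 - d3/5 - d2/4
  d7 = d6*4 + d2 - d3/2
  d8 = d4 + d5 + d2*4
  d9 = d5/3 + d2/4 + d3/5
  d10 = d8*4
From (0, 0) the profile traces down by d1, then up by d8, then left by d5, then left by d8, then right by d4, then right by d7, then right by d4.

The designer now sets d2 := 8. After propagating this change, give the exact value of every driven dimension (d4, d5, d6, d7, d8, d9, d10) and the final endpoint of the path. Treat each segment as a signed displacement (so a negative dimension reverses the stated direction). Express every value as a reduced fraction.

Apply edit: d2 := 8
  d4 = d3*2 = 7/2
  d5 = d2*4 = 32
  d6 = 2 - d3/5 - d2/4 = -7/20
  d7 = d6*4 + d2 - d3/2 = 229/40
  d8 = d4 + d5 + d2*4 = 135/2
  d9 = d5/3 + d2/4 + d3/5 = 781/60
  d10 = d8*4 = 270
Walk from origin (0, 0):
  seg 1: down by d1 = 17/5 → (0, -17/5)
  seg 2: up by d8 = 135/2 → (0, 641/10)
  seg 3: left by d5 = 32 → (-32, 641/10)
  seg 4: left by d8 = 135/2 → (-199/2, 641/10)
  seg 5: right by d4 = 7/2 → (-96, 641/10)
  seg 6: right by d7 = 229/40 → (-3611/40, 641/10)
  seg 7: right by d4 = 7/2 → (-3471/40, 641/10)

d4 = 7/2
d5 = 32
d6 = -7/20
d7 = 229/40
d8 = 135/2
d9 = 781/60
d10 = 270
endpoint = (-3471/40, 641/10)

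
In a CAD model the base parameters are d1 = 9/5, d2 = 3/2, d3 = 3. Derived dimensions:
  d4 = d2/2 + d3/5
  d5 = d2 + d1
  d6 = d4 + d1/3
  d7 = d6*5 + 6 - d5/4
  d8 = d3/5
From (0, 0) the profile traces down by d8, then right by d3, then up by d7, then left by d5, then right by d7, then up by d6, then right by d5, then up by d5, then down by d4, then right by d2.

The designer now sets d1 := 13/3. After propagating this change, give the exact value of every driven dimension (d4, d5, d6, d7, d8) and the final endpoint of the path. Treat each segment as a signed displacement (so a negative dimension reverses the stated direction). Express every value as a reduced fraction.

d4 = 27/20
d5 = 35/6
d6 = 503/180
d7 = 1333/72
d8 = 3/5
endpoint = (1657/72, 3023/120)

Apply edit: d1 := 13/3
  d4 = d2/2 + d3/5 = 27/20
  d5 = d2 + d1 = 35/6
  d6 = d4 + d1/3 = 503/180
  d7 = d6*5 + 6 - d5/4 = 1333/72
  d8 = d3/5 = 3/5
Walk from origin (0, 0):
  seg 1: down by d8 = 3/5 → (0, -3/5)
  seg 2: right by d3 = 3 → (3, -3/5)
  seg 3: up by d7 = 1333/72 → (3, 6449/360)
  seg 4: left by d5 = 35/6 → (-17/6, 6449/360)
  seg 5: right by d7 = 1333/72 → (1129/72, 6449/360)
  seg 6: up by d6 = 503/180 → (1129/72, 497/24)
  seg 7: right by d5 = 35/6 → (1549/72, 497/24)
  seg 8: up by d5 = 35/6 → (1549/72, 637/24)
  seg 9: down by d4 = 27/20 → (1549/72, 3023/120)
  seg 10: right by d2 = 3/2 → (1657/72, 3023/120)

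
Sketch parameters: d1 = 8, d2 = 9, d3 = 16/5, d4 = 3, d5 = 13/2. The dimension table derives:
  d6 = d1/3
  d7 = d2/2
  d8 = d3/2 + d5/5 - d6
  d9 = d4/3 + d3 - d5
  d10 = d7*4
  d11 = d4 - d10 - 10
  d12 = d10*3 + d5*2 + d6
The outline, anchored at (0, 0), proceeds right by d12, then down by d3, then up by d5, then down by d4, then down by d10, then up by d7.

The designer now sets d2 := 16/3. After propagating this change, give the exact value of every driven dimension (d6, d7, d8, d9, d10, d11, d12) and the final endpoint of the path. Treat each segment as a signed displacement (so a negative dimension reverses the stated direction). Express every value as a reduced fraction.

d6 = 8/3
d7 = 8/3
d8 = 7/30
d9 = -23/10
d10 = 32/3
d11 = -53/3
d12 = 143/3
endpoint = (143/3, -77/10)

Apply edit: d2 := 16/3
  d6 = d1/3 = 8/3
  d7 = d2/2 = 8/3
  d8 = d3/2 + d5/5 - d6 = 7/30
  d9 = d4/3 + d3 - d5 = -23/10
  d10 = d7*4 = 32/3
  d11 = d4 - d10 - 10 = -53/3
  d12 = d10*3 + d5*2 + d6 = 143/3
Walk from origin (0, 0):
  seg 1: right by d12 = 143/3 → (143/3, 0)
  seg 2: down by d3 = 16/5 → (143/3, -16/5)
  seg 3: up by d5 = 13/2 → (143/3, 33/10)
  seg 4: down by d4 = 3 → (143/3, 3/10)
  seg 5: down by d10 = 32/3 → (143/3, -311/30)
  seg 6: up by d7 = 8/3 → (143/3, -77/10)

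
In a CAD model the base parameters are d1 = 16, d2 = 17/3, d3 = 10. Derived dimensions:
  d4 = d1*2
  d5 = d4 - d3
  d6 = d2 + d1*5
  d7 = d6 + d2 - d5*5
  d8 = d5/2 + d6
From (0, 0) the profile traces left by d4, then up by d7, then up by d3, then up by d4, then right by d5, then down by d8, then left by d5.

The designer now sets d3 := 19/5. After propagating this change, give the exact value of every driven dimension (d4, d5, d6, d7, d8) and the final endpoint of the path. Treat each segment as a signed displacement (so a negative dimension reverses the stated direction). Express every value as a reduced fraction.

d4 = 32
d5 = 141/5
d6 = 257/3
d7 = -149/3
d8 = 2993/30
endpoint = (-32, -3409/30)

Apply edit: d3 := 19/5
  d4 = d1*2 = 32
  d5 = d4 - d3 = 141/5
  d6 = d2 + d1*5 = 257/3
  d7 = d6 + d2 - d5*5 = -149/3
  d8 = d5/2 + d6 = 2993/30
Walk from origin (0, 0):
  seg 1: left by d4 = 32 → (-32, 0)
  seg 2: up by d7 = -149/3 → (-32, -149/3)
  seg 3: up by d3 = 19/5 → (-32, -688/15)
  seg 4: up by d4 = 32 → (-32, -208/15)
  seg 5: right by d5 = 141/5 → (-19/5, -208/15)
  seg 6: down by d8 = 2993/30 → (-19/5, -3409/30)
  seg 7: left by d5 = 141/5 → (-32, -3409/30)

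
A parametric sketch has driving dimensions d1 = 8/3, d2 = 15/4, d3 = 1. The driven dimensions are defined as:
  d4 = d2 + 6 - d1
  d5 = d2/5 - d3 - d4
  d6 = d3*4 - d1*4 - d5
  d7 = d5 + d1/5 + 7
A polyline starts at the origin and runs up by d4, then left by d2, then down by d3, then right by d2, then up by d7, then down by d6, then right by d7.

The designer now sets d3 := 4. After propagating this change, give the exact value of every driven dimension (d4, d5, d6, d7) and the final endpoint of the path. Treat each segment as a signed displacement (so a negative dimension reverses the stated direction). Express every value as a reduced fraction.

d4 = 85/12
d5 = -31/3
d6 = 47/3
d7 = -14/5
endpoint = (-14/5, -923/60)

Apply edit: d3 := 4
  d4 = d2 + 6 - d1 = 85/12
  d5 = d2/5 - d3 - d4 = -31/3
  d6 = d3*4 - d1*4 - d5 = 47/3
  d7 = d5 + d1/5 + 7 = -14/5
Walk from origin (0, 0):
  seg 1: up by d4 = 85/12 → (0, 85/12)
  seg 2: left by d2 = 15/4 → (-15/4, 85/12)
  seg 3: down by d3 = 4 → (-15/4, 37/12)
  seg 4: right by d2 = 15/4 → (0, 37/12)
  seg 5: up by d7 = -14/5 → (0, 17/60)
  seg 6: down by d6 = 47/3 → (0, -923/60)
  seg 7: right by d7 = -14/5 → (-14/5, -923/60)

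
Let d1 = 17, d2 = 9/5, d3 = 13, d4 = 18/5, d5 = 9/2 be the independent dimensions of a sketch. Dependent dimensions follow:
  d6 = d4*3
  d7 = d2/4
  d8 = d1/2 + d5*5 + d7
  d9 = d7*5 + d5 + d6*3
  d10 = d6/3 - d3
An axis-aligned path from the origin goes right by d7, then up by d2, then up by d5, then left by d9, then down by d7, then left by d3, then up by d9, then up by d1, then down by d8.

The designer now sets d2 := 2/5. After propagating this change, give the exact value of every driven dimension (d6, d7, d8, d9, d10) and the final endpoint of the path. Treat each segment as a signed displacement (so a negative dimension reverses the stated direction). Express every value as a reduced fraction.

Apply edit: d2 := 2/5
  d6 = d4*3 = 54/5
  d7 = d2/4 = 1/10
  d8 = d1/2 + d5*5 + d7 = 311/10
  d9 = d7*5 + d5 + d6*3 = 187/5
  d10 = d6/3 - d3 = -47/5
Walk from origin (0, 0):
  seg 1: right by d7 = 1/10 → (1/10, 0)
  seg 2: up by d2 = 2/5 → (1/10, 2/5)
  seg 3: up by d5 = 9/2 → (1/10, 49/10)
  seg 4: left by d9 = 187/5 → (-373/10, 49/10)
  seg 5: down by d7 = 1/10 → (-373/10, 24/5)
  seg 6: left by d3 = 13 → (-503/10, 24/5)
  seg 7: up by d9 = 187/5 → (-503/10, 211/5)
  seg 8: up by d1 = 17 → (-503/10, 296/5)
  seg 9: down by d8 = 311/10 → (-503/10, 281/10)

d6 = 54/5
d7 = 1/10
d8 = 311/10
d9 = 187/5
d10 = -47/5
endpoint = (-503/10, 281/10)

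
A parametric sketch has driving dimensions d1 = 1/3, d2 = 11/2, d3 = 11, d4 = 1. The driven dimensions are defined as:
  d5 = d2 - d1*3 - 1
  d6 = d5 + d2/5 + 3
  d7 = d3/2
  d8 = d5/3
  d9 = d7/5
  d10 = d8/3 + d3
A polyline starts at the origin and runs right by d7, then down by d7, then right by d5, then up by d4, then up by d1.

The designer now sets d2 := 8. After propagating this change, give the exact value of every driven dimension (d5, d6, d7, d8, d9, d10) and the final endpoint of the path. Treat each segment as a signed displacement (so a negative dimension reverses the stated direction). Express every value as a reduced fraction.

Apply edit: d2 := 8
  d5 = d2 - d1*3 - 1 = 6
  d6 = d5 + d2/5 + 3 = 53/5
  d7 = d3/2 = 11/2
  d8 = d5/3 = 2
  d9 = d7/5 = 11/10
  d10 = d8/3 + d3 = 35/3
Walk from origin (0, 0):
  seg 1: right by d7 = 11/2 → (11/2, 0)
  seg 2: down by d7 = 11/2 → (11/2, -11/2)
  seg 3: right by d5 = 6 → (23/2, -11/2)
  seg 4: up by d4 = 1 → (23/2, -9/2)
  seg 5: up by d1 = 1/3 → (23/2, -25/6)

d5 = 6
d6 = 53/5
d7 = 11/2
d8 = 2
d9 = 11/10
d10 = 35/3
endpoint = (23/2, -25/6)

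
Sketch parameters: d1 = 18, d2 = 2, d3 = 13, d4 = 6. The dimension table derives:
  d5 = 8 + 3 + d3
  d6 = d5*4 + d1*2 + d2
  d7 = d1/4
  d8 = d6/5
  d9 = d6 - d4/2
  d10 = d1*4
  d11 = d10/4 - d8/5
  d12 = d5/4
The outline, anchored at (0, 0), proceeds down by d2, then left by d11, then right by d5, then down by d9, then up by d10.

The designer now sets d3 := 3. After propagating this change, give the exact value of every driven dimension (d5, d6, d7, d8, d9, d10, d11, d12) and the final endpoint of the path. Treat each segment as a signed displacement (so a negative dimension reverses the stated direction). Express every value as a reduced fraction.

Apply edit: d3 := 3
  d5 = 8 + 3 + d3 = 14
  d6 = d5*4 + d1*2 + d2 = 94
  d7 = d1/4 = 9/2
  d8 = d6/5 = 94/5
  d9 = d6 - d4/2 = 91
  d10 = d1*4 = 72
  d11 = d10/4 - d8/5 = 356/25
  d12 = d5/4 = 7/2
Walk from origin (0, 0):
  seg 1: down by d2 = 2 → (0, -2)
  seg 2: left by d11 = 356/25 → (-356/25, -2)
  seg 3: right by d5 = 14 → (-6/25, -2)
  seg 4: down by d9 = 91 → (-6/25, -93)
  seg 5: up by d10 = 72 → (-6/25, -21)

d5 = 14
d6 = 94
d7 = 9/2
d8 = 94/5
d9 = 91
d10 = 72
d11 = 356/25
d12 = 7/2
endpoint = (-6/25, -21)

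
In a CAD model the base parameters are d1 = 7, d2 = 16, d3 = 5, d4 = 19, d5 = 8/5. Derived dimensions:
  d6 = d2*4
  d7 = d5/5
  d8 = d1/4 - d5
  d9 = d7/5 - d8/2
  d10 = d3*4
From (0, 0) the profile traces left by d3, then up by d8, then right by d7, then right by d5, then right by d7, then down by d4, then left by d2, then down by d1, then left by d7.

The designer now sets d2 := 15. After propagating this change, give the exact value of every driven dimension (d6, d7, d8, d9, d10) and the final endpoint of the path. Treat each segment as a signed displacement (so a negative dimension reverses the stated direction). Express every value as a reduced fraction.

d6 = 60
d7 = 8/25
d8 = 3/20
d9 = -11/1000
d10 = 20
endpoint = (-452/25, -517/20)

Apply edit: d2 := 15
  d6 = d2*4 = 60
  d7 = d5/5 = 8/25
  d8 = d1/4 - d5 = 3/20
  d9 = d7/5 - d8/2 = -11/1000
  d10 = d3*4 = 20
Walk from origin (0, 0):
  seg 1: left by d3 = 5 → (-5, 0)
  seg 2: up by d8 = 3/20 → (-5, 3/20)
  seg 3: right by d7 = 8/25 → (-117/25, 3/20)
  seg 4: right by d5 = 8/5 → (-77/25, 3/20)
  seg 5: right by d7 = 8/25 → (-69/25, 3/20)
  seg 6: down by d4 = 19 → (-69/25, -377/20)
  seg 7: left by d2 = 15 → (-444/25, -377/20)
  seg 8: down by d1 = 7 → (-444/25, -517/20)
  seg 9: left by d7 = 8/25 → (-452/25, -517/20)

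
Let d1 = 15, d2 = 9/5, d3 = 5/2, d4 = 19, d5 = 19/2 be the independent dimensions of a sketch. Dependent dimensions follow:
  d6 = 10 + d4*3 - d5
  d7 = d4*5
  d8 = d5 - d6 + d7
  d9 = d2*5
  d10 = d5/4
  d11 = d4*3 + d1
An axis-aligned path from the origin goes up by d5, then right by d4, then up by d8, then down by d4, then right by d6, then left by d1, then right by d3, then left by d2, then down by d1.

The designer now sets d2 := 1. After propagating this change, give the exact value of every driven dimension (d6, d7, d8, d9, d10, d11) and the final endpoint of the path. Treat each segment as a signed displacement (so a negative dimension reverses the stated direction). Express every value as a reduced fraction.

d6 = 115/2
d7 = 95
d8 = 47
d9 = 5
d10 = 19/8
d11 = 72
endpoint = (63, 45/2)

Apply edit: d2 := 1
  d6 = 10 + d4*3 - d5 = 115/2
  d7 = d4*5 = 95
  d8 = d5 - d6 + d7 = 47
  d9 = d2*5 = 5
  d10 = d5/4 = 19/8
  d11 = d4*3 + d1 = 72
Walk from origin (0, 0):
  seg 1: up by d5 = 19/2 → (0, 19/2)
  seg 2: right by d4 = 19 → (19, 19/2)
  seg 3: up by d8 = 47 → (19, 113/2)
  seg 4: down by d4 = 19 → (19, 75/2)
  seg 5: right by d6 = 115/2 → (153/2, 75/2)
  seg 6: left by d1 = 15 → (123/2, 75/2)
  seg 7: right by d3 = 5/2 → (64, 75/2)
  seg 8: left by d2 = 1 → (63, 75/2)
  seg 9: down by d1 = 15 → (63, 45/2)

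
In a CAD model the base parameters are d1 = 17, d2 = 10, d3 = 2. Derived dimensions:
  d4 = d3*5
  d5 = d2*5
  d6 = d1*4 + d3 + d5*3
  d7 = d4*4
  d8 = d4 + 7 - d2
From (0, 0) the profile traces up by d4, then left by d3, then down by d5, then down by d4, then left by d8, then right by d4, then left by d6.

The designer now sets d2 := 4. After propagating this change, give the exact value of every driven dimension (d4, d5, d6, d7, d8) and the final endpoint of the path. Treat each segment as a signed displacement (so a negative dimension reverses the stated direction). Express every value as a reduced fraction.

d4 = 10
d5 = 20
d6 = 130
d7 = 40
d8 = 13
endpoint = (-135, -20)

Apply edit: d2 := 4
  d4 = d3*5 = 10
  d5 = d2*5 = 20
  d6 = d1*4 + d3 + d5*3 = 130
  d7 = d4*4 = 40
  d8 = d4 + 7 - d2 = 13
Walk from origin (0, 0):
  seg 1: up by d4 = 10 → (0, 10)
  seg 2: left by d3 = 2 → (-2, 10)
  seg 3: down by d5 = 20 → (-2, -10)
  seg 4: down by d4 = 10 → (-2, -20)
  seg 5: left by d8 = 13 → (-15, -20)
  seg 6: right by d4 = 10 → (-5, -20)
  seg 7: left by d6 = 130 → (-135, -20)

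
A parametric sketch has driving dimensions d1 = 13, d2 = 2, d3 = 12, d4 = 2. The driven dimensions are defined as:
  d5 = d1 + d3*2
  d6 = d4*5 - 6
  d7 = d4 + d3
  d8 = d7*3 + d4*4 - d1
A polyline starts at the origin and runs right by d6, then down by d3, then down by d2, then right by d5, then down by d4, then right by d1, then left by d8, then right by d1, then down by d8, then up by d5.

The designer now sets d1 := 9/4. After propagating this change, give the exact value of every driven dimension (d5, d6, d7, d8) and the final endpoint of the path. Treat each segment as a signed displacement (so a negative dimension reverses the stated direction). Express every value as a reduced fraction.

Apply edit: d1 := 9/4
  d5 = d1 + d3*2 = 105/4
  d6 = d4*5 - 6 = 4
  d7 = d4 + d3 = 14
  d8 = d7*3 + d4*4 - d1 = 191/4
Walk from origin (0, 0):
  seg 1: right by d6 = 4 → (4, 0)
  seg 2: down by d3 = 12 → (4, -12)
  seg 3: down by d2 = 2 → (4, -14)
  seg 4: right by d5 = 105/4 → (121/4, -14)
  seg 5: down by d4 = 2 → (121/4, -16)
  seg 6: right by d1 = 9/4 → (65/2, -16)
  seg 7: left by d8 = 191/4 → (-61/4, -16)
  seg 8: right by d1 = 9/4 → (-13, -16)
  seg 9: down by d8 = 191/4 → (-13, -255/4)
  seg 10: up by d5 = 105/4 → (-13, -75/2)

d5 = 105/4
d6 = 4
d7 = 14
d8 = 191/4
endpoint = (-13, -75/2)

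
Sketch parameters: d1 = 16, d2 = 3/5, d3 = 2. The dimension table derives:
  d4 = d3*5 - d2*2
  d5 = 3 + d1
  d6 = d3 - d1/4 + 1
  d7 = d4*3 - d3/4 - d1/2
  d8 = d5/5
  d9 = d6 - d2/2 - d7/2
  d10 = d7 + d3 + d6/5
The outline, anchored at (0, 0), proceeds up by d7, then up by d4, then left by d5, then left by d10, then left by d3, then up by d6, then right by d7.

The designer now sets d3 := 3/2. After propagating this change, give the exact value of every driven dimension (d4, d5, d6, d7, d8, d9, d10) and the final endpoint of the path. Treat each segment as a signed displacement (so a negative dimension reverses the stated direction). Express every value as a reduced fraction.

Apply edit: d3 := 3/2
  d4 = d3*5 - d2*2 = 63/10
  d5 = 3 + d1 = 19
  d6 = d3 - d1/4 + 1 = -3/2
  d7 = d4*3 - d3/4 - d1/2 = 421/40
  d8 = d5/5 = 19/5
  d9 = d6 - d2/2 - d7/2 = -113/16
  d10 = d7 + d3 + d6/5 = 469/40
Walk from origin (0, 0):
  seg 1: up by d7 = 421/40 → (0, 421/40)
  seg 2: up by d4 = 63/10 → (0, 673/40)
  seg 3: left by d5 = 19 → (-19, 673/40)
  seg 4: left by d10 = 469/40 → (-1229/40, 673/40)
  seg 5: left by d3 = 3/2 → (-1289/40, 673/40)
  seg 6: up by d6 = -3/2 → (-1289/40, 613/40)
  seg 7: right by d7 = 421/40 → (-217/10, 613/40)

d4 = 63/10
d5 = 19
d6 = -3/2
d7 = 421/40
d8 = 19/5
d9 = -113/16
d10 = 469/40
endpoint = (-217/10, 613/40)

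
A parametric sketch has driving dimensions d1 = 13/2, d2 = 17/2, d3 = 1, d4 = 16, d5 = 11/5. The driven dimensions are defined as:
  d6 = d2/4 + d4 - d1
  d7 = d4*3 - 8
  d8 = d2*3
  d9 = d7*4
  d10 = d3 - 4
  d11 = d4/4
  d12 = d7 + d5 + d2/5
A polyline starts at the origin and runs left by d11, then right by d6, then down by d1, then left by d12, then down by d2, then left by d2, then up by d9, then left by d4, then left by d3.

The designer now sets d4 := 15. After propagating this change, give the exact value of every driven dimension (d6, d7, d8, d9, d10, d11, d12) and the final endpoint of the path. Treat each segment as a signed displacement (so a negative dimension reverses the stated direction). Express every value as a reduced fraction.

d6 = 85/8
d7 = 37
d8 = 51/2
d9 = 148
d10 = -3
d11 = 15/4
d12 = 409/10
endpoint = (-2341/40, 133)

Apply edit: d4 := 15
  d6 = d2/4 + d4 - d1 = 85/8
  d7 = d4*3 - 8 = 37
  d8 = d2*3 = 51/2
  d9 = d7*4 = 148
  d10 = d3 - 4 = -3
  d11 = d4/4 = 15/4
  d12 = d7 + d5 + d2/5 = 409/10
Walk from origin (0, 0):
  seg 1: left by d11 = 15/4 → (-15/4, 0)
  seg 2: right by d6 = 85/8 → (55/8, 0)
  seg 3: down by d1 = 13/2 → (55/8, -13/2)
  seg 4: left by d12 = 409/10 → (-1361/40, -13/2)
  seg 5: down by d2 = 17/2 → (-1361/40, -15)
  seg 6: left by d2 = 17/2 → (-1701/40, -15)
  seg 7: up by d9 = 148 → (-1701/40, 133)
  seg 8: left by d4 = 15 → (-2301/40, 133)
  seg 9: left by d3 = 1 → (-2341/40, 133)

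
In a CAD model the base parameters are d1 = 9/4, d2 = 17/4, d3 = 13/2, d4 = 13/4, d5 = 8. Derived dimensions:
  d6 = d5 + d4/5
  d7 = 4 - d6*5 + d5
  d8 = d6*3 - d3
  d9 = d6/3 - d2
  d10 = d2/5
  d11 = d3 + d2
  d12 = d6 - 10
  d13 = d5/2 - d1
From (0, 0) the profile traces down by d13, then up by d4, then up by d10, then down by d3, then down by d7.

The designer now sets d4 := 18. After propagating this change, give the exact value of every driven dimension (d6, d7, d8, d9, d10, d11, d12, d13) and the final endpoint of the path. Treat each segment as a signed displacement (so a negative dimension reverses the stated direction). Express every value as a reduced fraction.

Apply edit: d4 := 18
  d6 = d5 + d4/5 = 58/5
  d7 = 4 - d6*5 + d5 = -46
  d8 = d6*3 - d3 = 283/10
  d9 = d6/3 - d2 = -23/60
  d10 = d2/5 = 17/20
  d11 = d3 + d2 = 43/4
  d12 = d6 - 10 = 8/5
  d13 = d5/2 - d1 = 7/4
Walk from origin (0, 0):
  seg 1: down by d13 = 7/4 → (0, -7/4)
  seg 2: up by d4 = 18 → (0, 65/4)
  seg 3: up by d10 = 17/20 → (0, 171/10)
  seg 4: down by d3 = 13/2 → (0, 53/5)
  seg 5: down by d7 = -46 → (0, 283/5)

d6 = 58/5
d7 = -46
d8 = 283/10
d9 = -23/60
d10 = 17/20
d11 = 43/4
d12 = 8/5
d13 = 7/4
endpoint = (0, 283/5)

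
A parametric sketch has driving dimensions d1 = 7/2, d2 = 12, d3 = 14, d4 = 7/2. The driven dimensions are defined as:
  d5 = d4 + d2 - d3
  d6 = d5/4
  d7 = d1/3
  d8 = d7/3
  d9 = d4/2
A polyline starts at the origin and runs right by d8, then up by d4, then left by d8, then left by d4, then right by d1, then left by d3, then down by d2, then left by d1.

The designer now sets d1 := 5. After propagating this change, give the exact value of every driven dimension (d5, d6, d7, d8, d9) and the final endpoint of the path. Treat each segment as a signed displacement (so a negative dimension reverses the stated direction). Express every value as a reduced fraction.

d5 = 3/2
d6 = 3/8
d7 = 5/3
d8 = 5/9
d9 = 7/4
endpoint = (-35/2, -17/2)

Apply edit: d1 := 5
  d5 = d4 + d2 - d3 = 3/2
  d6 = d5/4 = 3/8
  d7 = d1/3 = 5/3
  d8 = d7/3 = 5/9
  d9 = d4/2 = 7/4
Walk from origin (0, 0):
  seg 1: right by d8 = 5/9 → (5/9, 0)
  seg 2: up by d4 = 7/2 → (5/9, 7/2)
  seg 3: left by d8 = 5/9 → (0, 7/2)
  seg 4: left by d4 = 7/2 → (-7/2, 7/2)
  seg 5: right by d1 = 5 → (3/2, 7/2)
  seg 6: left by d3 = 14 → (-25/2, 7/2)
  seg 7: down by d2 = 12 → (-25/2, -17/2)
  seg 8: left by d1 = 5 → (-35/2, -17/2)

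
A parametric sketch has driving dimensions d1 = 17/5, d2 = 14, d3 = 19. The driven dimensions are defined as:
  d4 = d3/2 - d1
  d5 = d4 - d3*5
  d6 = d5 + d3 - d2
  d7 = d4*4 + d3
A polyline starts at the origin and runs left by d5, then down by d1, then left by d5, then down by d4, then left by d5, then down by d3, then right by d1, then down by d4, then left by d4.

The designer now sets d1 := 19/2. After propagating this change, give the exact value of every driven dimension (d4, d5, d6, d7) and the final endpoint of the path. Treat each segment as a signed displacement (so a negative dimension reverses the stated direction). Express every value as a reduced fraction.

Apply edit: d1 := 19/2
  d4 = d3/2 - d1 = 0
  d5 = d4 - d3*5 = -95
  d6 = d5 + d3 - d2 = -90
  d7 = d4*4 + d3 = 19
Walk from origin (0, 0):
  seg 1: left by d5 = -95 → (95, 0)
  seg 2: down by d1 = 19/2 → (95, -19/2)
  seg 3: left by d5 = -95 → (190, -19/2)
  seg 4: down by d4 = 0 → (190, -19/2)
  seg 5: left by d5 = -95 → (285, -19/2)
  seg 6: down by d3 = 19 → (285, -57/2)
  seg 7: right by d1 = 19/2 → (589/2, -57/2)
  seg 8: down by d4 = 0 → (589/2, -57/2)
  seg 9: left by d4 = 0 → (589/2, -57/2)

d4 = 0
d5 = -95
d6 = -90
d7 = 19
endpoint = (589/2, -57/2)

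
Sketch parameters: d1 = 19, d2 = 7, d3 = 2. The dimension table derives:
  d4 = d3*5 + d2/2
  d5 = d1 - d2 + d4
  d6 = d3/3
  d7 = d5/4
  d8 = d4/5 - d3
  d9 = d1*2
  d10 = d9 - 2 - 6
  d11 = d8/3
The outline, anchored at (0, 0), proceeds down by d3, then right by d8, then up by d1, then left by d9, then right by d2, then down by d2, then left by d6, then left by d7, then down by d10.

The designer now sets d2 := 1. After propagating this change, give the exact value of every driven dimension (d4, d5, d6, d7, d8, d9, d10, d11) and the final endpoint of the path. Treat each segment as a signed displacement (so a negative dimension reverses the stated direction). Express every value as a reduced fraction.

d4 = 21/2
d5 = 57/2
d6 = 2/3
d7 = 57/8
d8 = 1/10
d9 = 38
d10 = 30
d11 = 1/30
endpoint = (-5363/120, -14)

Apply edit: d2 := 1
  d4 = d3*5 + d2/2 = 21/2
  d5 = d1 - d2 + d4 = 57/2
  d6 = d3/3 = 2/3
  d7 = d5/4 = 57/8
  d8 = d4/5 - d3 = 1/10
  d9 = d1*2 = 38
  d10 = d9 - 2 - 6 = 30
  d11 = d8/3 = 1/30
Walk from origin (0, 0):
  seg 1: down by d3 = 2 → (0, -2)
  seg 2: right by d8 = 1/10 → (1/10, -2)
  seg 3: up by d1 = 19 → (1/10, 17)
  seg 4: left by d9 = 38 → (-379/10, 17)
  seg 5: right by d2 = 1 → (-369/10, 17)
  seg 6: down by d2 = 1 → (-369/10, 16)
  seg 7: left by d6 = 2/3 → (-1127/30, 16)
  seg 8: left by d7 = 57/8 → (-5363/120, 16)
  seg 9: down by d10 = 30 → (-5363/120, -14)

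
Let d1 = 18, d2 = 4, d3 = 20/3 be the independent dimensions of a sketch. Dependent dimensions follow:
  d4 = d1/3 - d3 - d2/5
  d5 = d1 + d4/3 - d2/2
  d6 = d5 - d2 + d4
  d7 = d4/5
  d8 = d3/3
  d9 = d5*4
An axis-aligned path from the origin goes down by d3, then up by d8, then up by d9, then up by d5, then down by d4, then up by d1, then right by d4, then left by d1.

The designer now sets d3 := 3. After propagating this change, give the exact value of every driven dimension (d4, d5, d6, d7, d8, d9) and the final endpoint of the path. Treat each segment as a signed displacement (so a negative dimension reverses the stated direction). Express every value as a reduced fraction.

d4 = 11/5
d5 = 251/15
d6 = 224/15
d7 = 11/25
d8 = 1
d9 = 1004/15
endpoint = (-79/5, 1462/15)

Apply edit: d3 := 3
  d4 = d1/3 - d3 - d2/5 = 11/5
  d5 = d1 + d4/3 - d2/2 = 251/15
  d6 = d5 - d2 + d4 = 224/15
  d7 = d4/5 = 11/25
  d8 = d3/3 = 1
  d9 = d5*4 = 1004/15
Walk from origin (0, 0):
  seg 1: down by d3 = 3 → (0, -3)
  seg 2: up by d8 = 1 → (0, -2)
  seg 3: up by d9 = 1004/15 → (0, 974/15)
  seg 4: up by d5 = 251/15 → (0, 245/3)
  seg 5: down by d4 = 11/5 → (0, 1192/15)
  seg 6: up by d1 = 18 → (0, 1462/15)
  seg 7: right by d4 = 11/5 → (11/5, 1462/15)
  seg 8: left by d1 = 18 → (-79/5, 1462/15)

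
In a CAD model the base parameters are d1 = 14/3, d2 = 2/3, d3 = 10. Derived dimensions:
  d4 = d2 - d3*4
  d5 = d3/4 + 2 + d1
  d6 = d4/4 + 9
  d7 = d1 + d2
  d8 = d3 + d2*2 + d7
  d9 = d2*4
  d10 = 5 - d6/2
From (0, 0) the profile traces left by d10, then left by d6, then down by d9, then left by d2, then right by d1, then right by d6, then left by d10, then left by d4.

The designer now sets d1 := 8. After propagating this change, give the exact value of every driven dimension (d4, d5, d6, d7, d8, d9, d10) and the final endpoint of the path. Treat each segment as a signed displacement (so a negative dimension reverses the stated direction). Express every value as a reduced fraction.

d4 = -118/3
d5 = 25/2
d6 = -5/6
d7 = 26/3
d8 = 20
d9 = 8/3
d10 = 65/12
endpoint = (215/6, -8/3)

Apply edit: d1 := 8
  d4 = d2 - d3*4 = -118/3
  d5 = d3/4 + 2 + d1 = 25/2
  d6 = d4/4 + 9 = -5/6
  d7 = d1 + d2 = 26/3
  d8 = d3 + d2*2 + d7 = 20
  d9 = d2*4 = 8/3
  d10 = 5 - d6/2 = 65/12
Walk from origin (0, 0):
  seg 1: left by d10 = 65/12 → (-65/12, 0)
  seg 2: left by d6 = -5/6 → (-55/12, 0)
  seg 3: down by d9 = 8/3 → (-55/12, -8/3)
  seg 4: left by d2 = 2/3 → (-21/4, -8/3)
  seg 5: right by d1 = 8 → (11/4, -8/3)
  seg 6: right by d6 = -5/6 → (23/12, -8/3)
  seg 7: left by d10 = 65/12 → (-7/2, -8/3)
  seg 8: left by d4 = -118/3 → (215/6, -8/3)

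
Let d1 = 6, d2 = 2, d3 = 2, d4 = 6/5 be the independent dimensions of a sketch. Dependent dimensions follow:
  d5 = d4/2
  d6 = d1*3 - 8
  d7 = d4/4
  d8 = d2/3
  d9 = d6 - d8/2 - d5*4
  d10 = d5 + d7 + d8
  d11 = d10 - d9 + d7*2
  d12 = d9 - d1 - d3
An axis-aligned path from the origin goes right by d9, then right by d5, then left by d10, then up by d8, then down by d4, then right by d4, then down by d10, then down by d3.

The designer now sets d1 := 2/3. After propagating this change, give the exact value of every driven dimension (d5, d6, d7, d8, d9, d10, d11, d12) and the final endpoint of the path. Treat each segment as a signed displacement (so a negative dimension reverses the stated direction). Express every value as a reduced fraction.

d5 = 3/5
d6 = -6
d7 = 3/10
d8 = 2/3
d9 = -131/15
d10 = 47/30
d11 = 109/10
d12 = -57/5
endpoint = (-17/2, -41/10)

Apply edit: d1 := 2/3
  d5 = d4/2 = 3/5
  d6 = d1*3 - 8 = -6
  d7 = d4/4 = 3/10
  d8 = d2/3 = 2/3
  d9 = d6 - d8/2 - d5*4 = -131/15
  d10 = d5 + d7 + d8 = 47/30
  d11 = d10 - d9 + d7*2 = 109/10
  d12 = d9 - d1 - d3 = -57/5
Walk from origin (0, 0):
  seg 1: right by d9 = -131/15 → (-131/15, 0)
  seg 2: right by d5 = 3/5 → (-122/15, 0)
  seg 3: left by d10 = 47/30 → (-97/10, 0)
  seg 4: up by d8 = 2/3 → (-97/10, 2/3)
  seg 5: down by d4 = 6/5 → (-97/10, -8/15)
  seg 6: right by d4 = 6/5 → (-17/2, -8/15)
  seg 7: down by d10 = 47/30 → (-17/2, -21/10)
  seg 8: down by d3 = 2 → (-17/2, -41/10)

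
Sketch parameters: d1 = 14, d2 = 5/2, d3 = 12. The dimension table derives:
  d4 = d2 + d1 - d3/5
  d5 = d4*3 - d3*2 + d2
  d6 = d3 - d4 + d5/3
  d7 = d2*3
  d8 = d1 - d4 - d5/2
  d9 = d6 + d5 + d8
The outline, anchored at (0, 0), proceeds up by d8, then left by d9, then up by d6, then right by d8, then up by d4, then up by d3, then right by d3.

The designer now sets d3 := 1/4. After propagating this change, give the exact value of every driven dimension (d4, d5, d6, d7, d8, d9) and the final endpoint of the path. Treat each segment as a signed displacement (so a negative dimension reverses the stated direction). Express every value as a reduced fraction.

d4 = 329/20
d5 = 1027/20
d6 = 11/12
d7 = 15/2
d8 = -225/8
d9 = 2897/120
endpoint = (-3121/60, -1261/120)

Apply edit: d3 := 1/4
  d4 = d2 + d1 - d3/5 = 329/20
  d5 = d4*3 - d3*2 + d2 = 1027/20
  d6 = d3 - d4 + d5/3 = 11/12
  d7 = d2*3 = 15/2
  d8 = d1 - d4 - d5/2 = -225/8
  d9 = d6 + d5 + d8 = 2897/120
Walk from origin (0, 0):
  seg 1: up by d8 = -225/8 → (0, -225/8)
  seg 2: left by d9 = 2897/120 → (-2897/120, -225/8)
  seg 3: up by d6 = 11/12 → (-2897/120, -653/24)
  seg 4: right by d8 = -225/8 → (-784/15, -653/24)
  seg 5: up by d4 = 329/20 → (-784/15, -1291/120)
  seg 6: up by d3 = 1/4 → (-784/15, -1261/120)
  seg 7: right by d3 = 1/4 → (-3121/60, -1261/120)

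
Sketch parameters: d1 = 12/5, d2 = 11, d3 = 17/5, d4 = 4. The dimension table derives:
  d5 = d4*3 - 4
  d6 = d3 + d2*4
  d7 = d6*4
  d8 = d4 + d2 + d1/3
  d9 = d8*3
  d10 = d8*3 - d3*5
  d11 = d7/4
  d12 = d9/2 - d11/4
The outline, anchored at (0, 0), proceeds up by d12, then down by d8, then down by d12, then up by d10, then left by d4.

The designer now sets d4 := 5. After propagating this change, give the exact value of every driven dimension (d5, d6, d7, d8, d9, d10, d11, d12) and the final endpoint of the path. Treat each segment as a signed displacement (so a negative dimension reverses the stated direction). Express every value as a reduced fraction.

Apply edit: d4 := 5
  d5 = d4*3 - 4 = 11
  d6 = d3 + d2*4 = 237/5
  d7 = d6*4 = 948/5
  d8 = d4 + d2 + d1/3 = 84/5
  d9 = d8*3 = 252/5
  d10 = d8*3 - d3*5 = 167/5
  d11 = d7/4 = 237/5
  d12 = d9/2 - d11/4 = 267/20
Walk from origin (0, 0):
  seg 1: up by d12 = 267/20 → (0, 267/20)
  seg 2: down by d8 = 84/5 → (0, -69/20)
  seg 3: down by d12 = 267/20 → (0, -84/5)
  seg 4: up by d10 = 167/5 → (0, 83/5)
  seg 5: left by d4 = 5 → (-5, 83/5)

d5 = 11
d6 = 237/5
d7 = 948/5
d8 = 84/5
d9 = 252/5
d10 = 167/5
d11 = 237/5
d12 = 267/20
endpoint = (-5, 83/5)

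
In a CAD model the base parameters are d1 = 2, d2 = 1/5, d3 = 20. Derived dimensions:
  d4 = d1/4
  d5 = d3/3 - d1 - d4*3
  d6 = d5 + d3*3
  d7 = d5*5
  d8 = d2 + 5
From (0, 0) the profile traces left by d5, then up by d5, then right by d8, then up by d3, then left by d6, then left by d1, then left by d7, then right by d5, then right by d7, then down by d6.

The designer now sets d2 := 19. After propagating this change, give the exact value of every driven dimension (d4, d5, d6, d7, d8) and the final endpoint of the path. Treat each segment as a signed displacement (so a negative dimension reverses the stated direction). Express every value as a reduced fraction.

d4 = 1/2
d5 = 19/6
d6 = 379/6
d7 = 95/6
d8 = 24
endpoint = (-247/6, -40)

Apply edit: d2 := 19
  d4 = d1/4 = 1/2
  d5 = d3/3 - d1 - d4*3 = 19/6
  d6 = d5 + d3*3 = 379/6
  d7 = d5*5 = 95/6
  d8 = d2 + 5 = 24
Walk from origin (0, 0):
  seg 1: left by d5 = 19/6 → (-19/6, 0)
  seg 2: up by d5 = 19/6 → (-19/6, 19/6)
  seg 3: right by d8 = 24 → (125/6, 19/6)
  seg 4: up by d3 = 20 → (125/6, 139/6)
  seg 5: left by d6 = 379/6 → (-127/3, 139/6)
  seg 6: left by d1 = 2 → (-133/3, 139/6)
  seg 7: left by d7 = 95/6 → (-361/6, 139/6)
  seg 8: right by d5 = 19/6 → (-57, 139/6)
  seg 9: right by d7 = 95/6 → (-247/6, 139/6)
  seg 10: down by d6 = 379/6 → (-247/6, -40)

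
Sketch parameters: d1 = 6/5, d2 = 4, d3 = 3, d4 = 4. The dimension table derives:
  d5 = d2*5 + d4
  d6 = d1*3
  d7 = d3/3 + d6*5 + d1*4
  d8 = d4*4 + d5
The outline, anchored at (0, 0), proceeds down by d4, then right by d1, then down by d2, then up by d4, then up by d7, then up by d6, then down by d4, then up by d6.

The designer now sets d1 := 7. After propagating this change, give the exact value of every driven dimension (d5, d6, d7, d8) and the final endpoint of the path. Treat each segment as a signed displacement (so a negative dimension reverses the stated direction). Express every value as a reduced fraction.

Apply edit: d1 := 7
  d5 = d2*5 + d4 = 24
  d6 = d1*3 = 21
  d7 = d3/3 + d6*5 + d1*4 = 134
  d8 = d4*4 + d5 = 40
Walk from origin (0, 0):
  seg 1: down by d4 = 4 → (0, -4)
  seg 2: right by d1 = 7 → (7, -4)
  seg 3: down by d2 = 4 → (7, -8)
  seg 4: up by d4 = 4 → (7, -4)
  seg 5: up by d7 = 134 → (7, 130)
  seg 6: up by d6 = 21 → (7, 151)
  seg 7: down by d4 = 4 → (7, 147)
  seg 8: up by d6 = 21 → (7, 168)

d5 = 24
d6 = 21
d7 = 134
d8 = 40
endpoint = (7, 168)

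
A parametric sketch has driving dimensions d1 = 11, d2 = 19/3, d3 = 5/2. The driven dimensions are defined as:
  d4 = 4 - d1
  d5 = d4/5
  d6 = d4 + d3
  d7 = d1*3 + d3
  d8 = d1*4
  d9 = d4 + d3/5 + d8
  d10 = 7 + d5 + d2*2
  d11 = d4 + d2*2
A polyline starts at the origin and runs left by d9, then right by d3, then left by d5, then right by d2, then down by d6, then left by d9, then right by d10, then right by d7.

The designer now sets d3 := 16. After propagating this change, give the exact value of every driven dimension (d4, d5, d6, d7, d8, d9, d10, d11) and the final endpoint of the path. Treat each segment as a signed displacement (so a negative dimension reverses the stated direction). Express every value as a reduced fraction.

Apply edit: d3 := 16
  d4 = 4 - d1 = -7
  d5 = d4/5 = -7/5
  d6 = d4 + d3 = 9
  d7 = d1*3 + d3 = 49
  d8 = d1*4 = 44
  d9 = d4 + d3/5 + d8 = 201/5
  d10 = 7 + d5 + d2*2 = 274/15
  d11 = d4 + d2*2 = 17/3
Walk from origin (0, 0):
  seg 1: left by d9 = 201/5 → (-201/5, 0)
  seg 2: right by d3 = 16 → (-121/5, 0)
  seg 3: left by d5 = -7/5 → (-114/5, 0)
  seg 4: right by d2 = 19/3 → (-247/15, 0)
  seg 5: down by d6 = 9 → (-247/15, -9)
  seg 6: left by d9 = 201/5 → (-170/3, -9)
  seg 7: right by d10 = 274/15 → (-192/5, -9)
  seg 8: right by d7 = 49 → (53/5, -9)

d4 = -7
d5 = -7/5
d6 = 9
d7 = 49
d8 = 44
d9 = 201/5
d10 = 274/15
d11 = 17/3
endpoint = (53/5, -9)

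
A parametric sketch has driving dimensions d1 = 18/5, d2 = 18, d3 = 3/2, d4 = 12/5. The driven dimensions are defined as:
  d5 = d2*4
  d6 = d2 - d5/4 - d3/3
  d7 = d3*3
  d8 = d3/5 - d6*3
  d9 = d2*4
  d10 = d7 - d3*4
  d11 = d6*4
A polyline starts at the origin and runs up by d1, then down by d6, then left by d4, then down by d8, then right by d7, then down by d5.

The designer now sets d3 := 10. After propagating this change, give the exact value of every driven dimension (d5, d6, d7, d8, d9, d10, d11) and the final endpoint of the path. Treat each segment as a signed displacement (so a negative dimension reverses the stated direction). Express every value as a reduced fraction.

d5 = 72
d6 = -10/3
d7 = 30
d8 = 12
d9 = 72
d10 = -10
d11 = -40/3
endpoint = (138/5, -1156/15)

Apply edit: d3 := 10
  d5 = d2*4 = 72
  d6 = d2 - d5/4 - d3/3 = -10/3
  d7 = d3*3 = 30
  d8 = d3/5 - d6*3 = 12
  d9 = d2*4 = 72
  d10 = d7 - d3*4 = -10
  d11 = d6*4 = -40/3
Walk from origin (0, 0):
  seg 1: up by d1 = 18/5 → (0, 18/5)
  seg 2: down by d6 = -10/3 → (0, 104/15)
  seg 3: left by d4 = 12/5 → (-12/5, 104/15)
  seg 4: down by d8 = 12 → (-12/5, -76/15)
  seg 5: right by d7 = 30 → (138/5, -76/15)
  seg 6: down by d5 = 72 → (138/5, -1156/15)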